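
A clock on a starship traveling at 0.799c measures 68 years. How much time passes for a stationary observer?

Proper time Δt₀ = 68 years
γ = 1/√(1 - 0.799²) = 1.663
Δt = γΔt₀ = 1.663 × 68 = 113.1 years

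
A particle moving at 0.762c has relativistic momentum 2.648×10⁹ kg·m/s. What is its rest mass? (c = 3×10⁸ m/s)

γ = 1/√(1 - 0.762²) = 1.5442
v = 0.762 × 3×10⁸ = 2.286×10⁸ m/s
m = p/(γv) = 2.648×10⁹/(1.5442 × 2.286×10⁸) = 7.501 kg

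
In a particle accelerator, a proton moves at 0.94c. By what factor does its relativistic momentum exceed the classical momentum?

p_rel = γmv, p_class = mv
Ratio = γ = 1/√(1 - 0.94²)
= 1/√(0.1164) = 2.931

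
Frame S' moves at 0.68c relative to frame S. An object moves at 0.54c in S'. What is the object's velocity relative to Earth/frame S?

u = (u' + v)/(1 + u'v/c²)
Numerator: 0.54 + 0.68 = 1.22
Denominator: 1 + 0.3672 = 1.3672
u = 1.22/1.3672 = 0.8923c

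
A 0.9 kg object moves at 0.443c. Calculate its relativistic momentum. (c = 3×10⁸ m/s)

γ = 1/√(1 - 0.443²) = 1.115
v = 0.443 × 3×10⁸ = 1.329×10⁸ m/s
p = γmv = 1.115 × 0.9 × 1.329×10⁸ = 1.334×10⁸ kg·m/s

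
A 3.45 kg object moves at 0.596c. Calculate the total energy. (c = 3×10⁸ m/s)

γ = 1/√(1 - 0.596²) = 1.2454
mc² = 3.45 × (3×10⁸)² = 3.105×10¹⁷ J
E = γmc² = 1.2454 × 3.105×10¹⁷ = 3.867×10¹⁷ J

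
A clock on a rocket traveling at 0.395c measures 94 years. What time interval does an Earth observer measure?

Proper time Δt₀ = 94 years
γ = 1/√(1 - 0.395²) = 1.0885
Δt = γΔt₀ = 1.0885 × 94 = 102.3 years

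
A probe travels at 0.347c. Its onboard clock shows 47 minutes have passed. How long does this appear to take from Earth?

Proper time Δt₀ = 47 minutes
γ = 1/√(1 - 0.347²) = 1.06625
Δt = γΔt₀ = 1.06625 × 47 = 50.11 minutes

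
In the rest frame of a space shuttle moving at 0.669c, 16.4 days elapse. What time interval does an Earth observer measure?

Proper time Δt₀ = 16.4 days
γ = 1/√(1 - 0.669²) = 1.345
Δt = γΔt₀ = 1.345 × 16.4 = 22.06 days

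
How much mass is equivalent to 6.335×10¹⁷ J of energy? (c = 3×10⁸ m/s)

From E = mc², we get m = E/c²
c² = (3×10⁸)² = 9×10¹⁶ m²/s²
m = 6.335×10¹⁷ / 9×10¹⁶ = 7.039 kg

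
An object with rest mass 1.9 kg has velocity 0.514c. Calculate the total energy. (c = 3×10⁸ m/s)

γ = 1/√(1 - 0.514²) = 1.165786
mc² = 1.9 × (3×10⁸)² = 1.710×10¹⁷ J
E = γmc² = 1.165786 × 1.710×10¹⁷ = 1.993×10¹⁷ J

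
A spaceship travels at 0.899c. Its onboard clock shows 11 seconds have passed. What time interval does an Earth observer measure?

Proper time Δt₀ = 11 seconds
γ = 1/√(1 - 0.899²) = 2.2834
Δt = γΔt₀ = 2.2834 × 11 = 25.12 seconds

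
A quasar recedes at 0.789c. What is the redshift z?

β = 0.789
(1+β)/(1-β) = 1.789/0.211 = 8.479
√(8.479) = 2.912
z = 2.912 - 1 = 1.912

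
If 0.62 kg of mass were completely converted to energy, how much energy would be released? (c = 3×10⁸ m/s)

Using E = mc²:
c² = (3×10⁸)² = 9×10¹⁶ m²/s²
E = 0.62 × 9×10¹⁶ = 5.580×10¹⁶ J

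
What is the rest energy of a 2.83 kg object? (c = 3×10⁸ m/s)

c² = (3×10⁸)² = 9.000×10¹⁶ m²/s²
E₀ = mc² = 2.83 × 9.000×10¹⁶ = 2.547×10¹⁷ J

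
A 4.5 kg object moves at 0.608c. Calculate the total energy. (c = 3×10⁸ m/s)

γ = 1/√(1 - 0.608²) = 1.2595
mc² = 4.5 × (3×10⁸)² = 4.050×10¹⁷ J
E = γmc² = 1.2595 × 4.050×10¹⁷ = 5.101×10¹⁷ J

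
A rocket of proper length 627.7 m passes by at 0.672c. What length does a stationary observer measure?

Proper length L₀ = 627.7 m
γ = 1/√(1 - 0.672²) = 1.35035
L = L₀/γ = 627.7/1.35035 = 464.8 m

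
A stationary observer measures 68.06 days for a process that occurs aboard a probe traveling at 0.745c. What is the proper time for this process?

Dilated time Δt = 68.06 days
γ = 1/√(1 - 0.745²) = 1.499
Δt₀ = Δt/γ = 68.06/1.499 = 45.40 days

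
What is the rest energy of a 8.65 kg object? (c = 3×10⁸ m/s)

c² = (3×10⁸)² = 9.000×10¹⁶ m²/s²
E₀ = mc² = 8.65 × 9.000×10¹⁶ = 7.785×10¹⁷ J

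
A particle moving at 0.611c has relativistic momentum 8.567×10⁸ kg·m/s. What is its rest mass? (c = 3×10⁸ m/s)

γ = 1/√(1 - 0.611²) = 1.2632
v = 0.611 × 3×10⁸ = 1.833×10⁸ m/s
m = p/(γv) = 8.567×10⁸/(1.2632 × 1.833×10⁸) = 3.700 kg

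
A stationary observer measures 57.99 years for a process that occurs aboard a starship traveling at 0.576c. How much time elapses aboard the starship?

Dilated time Δt = 57.99 years
γ = 1/√(1 - 0.576²) = 1.2233
Δt₀ = Δt/γ = 57.99/1.2233 = 47.40 years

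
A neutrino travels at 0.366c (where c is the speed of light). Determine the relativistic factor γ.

v/c = 0.366, so (v/c)² = 0.133956
1 - (v/c)² = 0.866044
γ = 1/√(0.866044) = 1.075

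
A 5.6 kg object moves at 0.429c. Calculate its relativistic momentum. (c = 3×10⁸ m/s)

γ = 1/√(1 - 0.429²) = 1.10705
v = 0.429 × 3×10⁸ = 1.287×10⁸ m/s
p = γmv = 1.10705 × 5.6 × 1.287×10⁸ = 7.979×10⁸ kg·m/s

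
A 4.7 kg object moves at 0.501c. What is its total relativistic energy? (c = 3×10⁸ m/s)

γ = 1/√(1 - 0.501²) = 1.1555
mc² = 4.7 × (3×10⁸)² = 4.230×10¹⁷ J
E = γmc² = 1.1555 × 4.230×10¹⁷ = 4.888×10¹⁷ J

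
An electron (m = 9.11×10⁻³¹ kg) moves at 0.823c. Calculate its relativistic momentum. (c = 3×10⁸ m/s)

γ = 1/√(1 - 0.823²) = 1.7604
v = 0.823 × 3×10⁸ = 2.469×10⁸ m/s
p = γmv = 1.7604 × 9.11×10⁻³¹ × 2.469×10⁸ = 3.960×10⁻²² kg·m/s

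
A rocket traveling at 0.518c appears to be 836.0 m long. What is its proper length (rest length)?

Contracted length L = 836.0 m
γ = 1/√(1 - 0.518²) = 1.169
L₀ = γL = 1.169 × 836.0 = 977.3 m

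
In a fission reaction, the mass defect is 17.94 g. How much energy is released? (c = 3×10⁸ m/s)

Convert mass defect: Δm = 17.94 g = 0.01794 kg
E = Δm·c² = 0.01794 × (3×10⁸)²
= 0.01794 × 9×10¹⁶ = 1.615×10¹⁵ J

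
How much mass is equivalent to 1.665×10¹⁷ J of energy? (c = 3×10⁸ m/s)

From E = mc², we get m = E/c²
c² = (3×10⁸)² = 9×10¹⁶ m²/s²
m = 1.665×10¹⁷ / 9×10¹⁶ = 1.850 kg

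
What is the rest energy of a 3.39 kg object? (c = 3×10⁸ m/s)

c² = (3×10⁸)² = 9.000×10¹⁶ m²/s²
E₀ = mc² = 3.39 × 9.000×10¹⁶ = 3.051×10¹⁷ J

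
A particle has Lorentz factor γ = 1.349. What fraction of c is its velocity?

From γ = 1/√(1 - v²/c²):
1/γ² = 1/1.349² = 0.5495
v²/c² = 1 - 0.5495 = 0.4505
v/c = √(0.4505) = 0.6712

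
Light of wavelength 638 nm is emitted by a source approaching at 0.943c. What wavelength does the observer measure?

β = 0.943
Wavelength Doppler factor = √(0.057/1.943) = √(0.02934) = 0.1713
λ_obs = 638 × 0.1713 = 109.3 nm (blueshift)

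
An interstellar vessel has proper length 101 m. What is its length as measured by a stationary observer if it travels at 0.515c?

Proper length L₀ = 101 m
γ = 1/√(1 - 0.515²) = 1.1666
L = L₀/γ = 101/1.1666 = 86.58 m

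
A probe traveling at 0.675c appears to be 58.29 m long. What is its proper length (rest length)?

Contracted length L = 58.29 m
γ = 1/√(1 - 0.675²) = 1.3553
L₀ = γL = 1.3553 × 58.29 = 79.00 m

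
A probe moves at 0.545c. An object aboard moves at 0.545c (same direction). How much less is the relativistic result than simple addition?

Classical: u' + v = 0.545 + 0.545 = 1.09c
Relativistic: u = (0.545 + 0.545)/(1 + 0.297025) = 1.09/1.297025 = 0.8404c
Difference: 1.09 - 0.8404 = 0.2496c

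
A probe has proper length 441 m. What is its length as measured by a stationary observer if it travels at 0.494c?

Proper length L₀ = 441 m
γ = 1/√(1 - 0.494²) = 1.1501
L = L₀/γ = 441/1.1501 = 383.4 m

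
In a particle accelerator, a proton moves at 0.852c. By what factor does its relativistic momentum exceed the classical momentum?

p_rel = γmv, p_class = mv
Ratio = γ = 1/√(1 - 0.852²)
= 1/√(0.274096) = 1.910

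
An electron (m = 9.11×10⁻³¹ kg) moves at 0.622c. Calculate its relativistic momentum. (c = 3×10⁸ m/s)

γ = 1/√(1 - 0.622²) = 1.277
v = 0.622 × 3×10⁸ = 1.866×10⁸ m/s
p = γmv = 1.277 × 9.11×10⁻³¹ × 1.866×10⁸ = 2.171×10⁻²² kg·m/s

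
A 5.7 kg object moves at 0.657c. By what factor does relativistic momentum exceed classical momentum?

p_rel = γmv, p_class = mv
Ratio = γ = 1/√(1 - 0.657²) = 1.326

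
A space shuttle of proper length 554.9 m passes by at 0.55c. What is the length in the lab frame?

Proper length L₀ = 554.9 m
γ = 1/√(1 - 0.55²) = 1.1974
L = L₀/γ = 554.9/1.1974 = 463.4 m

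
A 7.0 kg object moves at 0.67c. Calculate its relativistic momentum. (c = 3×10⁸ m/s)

γ = 1/√(1 - 0.67²) = 1.347
v = 0.67 × 3×10⁸ = 2.010×10⁸ m/s
p = γmv = 1.347 × 7.0 × 2.010×10⁸ = 1.895×10⁹ kg·m/s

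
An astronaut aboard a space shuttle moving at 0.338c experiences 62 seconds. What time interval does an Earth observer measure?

Proper time Δt₀ = 62 seconds
γ = 1/√(1 - 0.338²) = 1.0625
Δt = γΔt₀ = 1.0625 × 62 = 65.88 seconds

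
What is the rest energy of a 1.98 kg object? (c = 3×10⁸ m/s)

c² = (3×10⁸)² = 9.000×10¹⁶ m²/s²
E₀ = mc² = 1.98 × 9.000×10¹⁶ = 1.782×10¹⁷ J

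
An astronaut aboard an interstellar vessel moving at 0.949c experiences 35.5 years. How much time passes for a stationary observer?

Proper time Δt₀ = 35.5 years
γ = 1/√(1 - 0.949²) = 3.172
Δt = γΔt₀ = 3.172 × 35.5 = 112.6 years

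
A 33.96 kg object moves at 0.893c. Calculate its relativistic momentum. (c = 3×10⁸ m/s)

γ = 1/√(1 - 0.893²) = 2.2219
v = 0.893 × 3×10⁸ = 2.679×10⁸ m/s
p = γmv = 2.2219 × 33.96 × 2.679×10⁸ = 2.021×10¹⁰ kg·m/s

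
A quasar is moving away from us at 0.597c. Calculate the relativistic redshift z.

β = 0.597
(1+β)/(1-β) = 1.597/0.403 = 3.963
√(3.963) = 1.9907
z = 1.9907 - 1 = 0.9907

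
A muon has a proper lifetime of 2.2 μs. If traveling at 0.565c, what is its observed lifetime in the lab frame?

Proper lifetime τ₀ = 2.2 μs
γ = 1/√(1 - 0.565²) = 1.212
τ = γτ₀ = 1.212 × 2.2 μs = 2.666 μs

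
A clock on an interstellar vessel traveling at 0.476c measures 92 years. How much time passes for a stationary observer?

Proper time Δt₀ = 92 years
γ = 1/√(1 - 0.476²) = 1.137
Δt = γΔt₀ = 1.137 × 92 = 104.6 years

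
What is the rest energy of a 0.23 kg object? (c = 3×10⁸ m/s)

c² = (3×10⁸)² = 9.000×10¹⁶ m²/s²
E₀ = mc² = 0.23 × 9.000×10¹⁶ = 2.070×10¹⁶ J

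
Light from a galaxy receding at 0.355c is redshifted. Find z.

β = 0.355
(1+β)/(1-β) = 1.355/0.645 = 2.1008
√(2.1008) = 1.4494
z = 1.4494 - 1 = 0.4494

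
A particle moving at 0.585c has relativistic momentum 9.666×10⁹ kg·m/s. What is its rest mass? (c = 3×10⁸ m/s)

γ = 1/√(1 - 0.585²) = 1.233
v = 0.585 × 3×10⁸ = 1.755×10⁸ m/s
m = p/(γv) = 9.666×10⁹/(1.233 × 1.755×10⁸) = 44.67 kg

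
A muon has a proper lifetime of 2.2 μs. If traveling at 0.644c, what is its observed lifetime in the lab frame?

Proper lifetime τ₀ = 2.2 μs
γ = 1/√(1 - 0.644²) = 1.3071
τ = γτ₀ = 1.3071 × 2.2 μs = 2.876 μs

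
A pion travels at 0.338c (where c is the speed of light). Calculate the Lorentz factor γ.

v/c = 0.338, so (v/c)² = 0.114244
1 - (v/c)² = 0.885756
γ = 1/√(0.885756) = 1.063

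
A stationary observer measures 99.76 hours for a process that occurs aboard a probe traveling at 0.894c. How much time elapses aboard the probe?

Dilated time Δt = 99.76 hours
γ = 1/√(1 - 0.894²) = 2.232
Δt₀ = Δt/γ = 99.76/2.232 = 44.70 hours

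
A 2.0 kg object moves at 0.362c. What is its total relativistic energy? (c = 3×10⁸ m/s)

γ = 1/√(1 - 0.362²) = 1.073
mc² = 2.0 × (3×10⁸)² = 1.800×10¹⁷ J
E = γmc² = 1.073 × 1.800×10¹⁷ = 1.931×10¹⁷ J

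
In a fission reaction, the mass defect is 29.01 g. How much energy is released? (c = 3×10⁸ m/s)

Convert mass defect: Δm = 29.01 g = 0.02901 kg
E = Δm·c² = 0.02901 × (3×10⁸)²
= 0.02901 × 9×10¹⁶ = 2.611×10¹⁵ J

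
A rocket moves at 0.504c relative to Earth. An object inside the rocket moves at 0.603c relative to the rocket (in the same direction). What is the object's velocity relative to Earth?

u = (u' + v)/(1 + u'v/c²)
Numerator: 0.603 + 0.504 = 1.107
Denominator: 1 + 0.303912 = 1.303912
u = 1.107/1.303912 = 0.8490c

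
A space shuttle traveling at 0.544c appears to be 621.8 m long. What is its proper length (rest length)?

Contracted length L = 621.8 m
γ = 1/√(1 - 0.544²) = 1.19177
L₀ = γL = 1.19177 × 621.8 = 741.0 m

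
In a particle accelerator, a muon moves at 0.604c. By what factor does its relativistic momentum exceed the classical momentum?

p_rel = γmv, p_class = mv
Ratio = γ = 1/√(1 - 0.604²)
= 1/√(0.635184) = 1.255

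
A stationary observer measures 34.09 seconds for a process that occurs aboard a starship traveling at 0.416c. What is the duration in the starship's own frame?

Dilated time Δt = 34.09 seconds
γ = 1/√(1 - 0.416²) = 1.0997
Δt₀ = Δt/γ = 34.09/1.0997 = 31.00 seconds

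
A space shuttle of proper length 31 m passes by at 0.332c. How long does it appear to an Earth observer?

Proper length L₀ = 31 m
γ = 1/√(1 - 0.332²) = 1.0601
L = L₀/γ = 31/1.0601 = 29.24 m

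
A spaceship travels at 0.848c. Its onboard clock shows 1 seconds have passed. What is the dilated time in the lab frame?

Proper time Δt₀ = 1 seconds
γ = 1/√(1 - 0.848²) = 1.887
Δt = γΔt₀ = 1.887 × 1 = 1.887 seconds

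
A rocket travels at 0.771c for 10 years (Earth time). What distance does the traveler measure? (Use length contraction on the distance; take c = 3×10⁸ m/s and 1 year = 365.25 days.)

Earth distance: d = v × t = 0.771c × 10 yr = 7.2993×10¹⁶ m
γ = 1.5703
d' = d/γ = 7.2993×10¹⁶/1.5703 = 4.648×10¹⁶ m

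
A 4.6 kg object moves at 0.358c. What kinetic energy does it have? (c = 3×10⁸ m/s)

γ = 1/√(1 - 0.358²) = 1.07098
γ - 1 = 0.07098
KE = (γ-1)mc² = 0.07098 × 4.6 × (3×10⁸)² = 2.939×10¹⁶ J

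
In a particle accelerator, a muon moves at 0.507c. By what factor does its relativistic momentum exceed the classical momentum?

p_rel = γmv, p_class = mv
Ratio = γ = 1/√(1 - 0.507²)
= 1/√(0.742951) = 1.160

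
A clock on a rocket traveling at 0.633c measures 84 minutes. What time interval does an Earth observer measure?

Proper time Δt₀ = 84 minutes
γ = 1/√(1 - 0.633²) = 1.292
Δt = γΔt₀ = 1.292 × 84 = 108.5 minutes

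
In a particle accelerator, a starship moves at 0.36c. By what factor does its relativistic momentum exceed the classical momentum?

p_rel = γmv, p_class = mv
Ratio = γ = 1/√(1 - 0.36²)
= 1/√(0.8704) = 1.072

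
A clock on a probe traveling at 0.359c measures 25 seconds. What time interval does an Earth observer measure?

Proper time Δt₀ = 25 seconds
γ = 1/√(1 - 0.359²) = 1.0714
Δt = γΔt₀ = 1.0714 × 25 = 26.79 seconds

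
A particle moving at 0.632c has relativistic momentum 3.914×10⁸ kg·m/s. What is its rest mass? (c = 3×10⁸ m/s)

γ = 1/√(1 - 0.632²) = 1.290
v = 0.632 × 3×10⁸ = 1.896×10⁸ m/s
m = p/(γv) = 3.914×10⁸/(1.290 × 1.896×10⁸) = 1.600 kg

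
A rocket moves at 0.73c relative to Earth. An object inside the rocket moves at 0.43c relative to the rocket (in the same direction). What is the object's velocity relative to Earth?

u = (u' + v)/(1 + u'v/c²)
Numerator: 0.43 + 0.73 = 1.16
Denominator: 1 + 0.3139 = 1.3139
u = 1.16/1.3139 = 0.8829c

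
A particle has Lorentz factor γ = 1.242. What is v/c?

From γ = 1/√(1 - v²/c²):
1/γ² = 1/1.242² = 0.64827
v²/c² = 1 - 0.64827 = 0.35173
v/c = √(0.35173) = 0.5931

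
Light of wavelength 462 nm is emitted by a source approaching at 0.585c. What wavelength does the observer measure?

β = 0.585
Wavelength Doppler factor = √(0.415/1.585) = √(0.2618) = 0.5117
λ_obs = 462 × 0.5117 = 236.4 nm (blueshift)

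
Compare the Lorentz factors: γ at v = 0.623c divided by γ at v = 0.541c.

γ₁ = 1/√(1 - 0.623²) = 1.278
γ₂ = 1/√(1 - 0.541²) = 1.189
γ₁/γ₂ = 1.278/1.189 = 1.075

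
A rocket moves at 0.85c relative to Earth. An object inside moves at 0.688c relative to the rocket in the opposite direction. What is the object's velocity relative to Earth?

Object's velocity in rocket frame is u' = -0.688c
u = (u' + v)/(1 + u'v/c²) = (v - 0.688)/(1 - 0.688·v/c²)
Numerator: 0.85 - 0.688 = 0.162
Denominator: 1 - 0.5848 = 0.4152
u = 0.162/0.4152 = 0.3902c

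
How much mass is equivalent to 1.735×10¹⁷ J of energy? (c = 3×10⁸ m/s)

From E = mc², we get m = E/c²
c² = (3×10⁸)² = 9×10¹⁶ m²/s²
m = 1.735×10¹⁷ / 9×10¹⁶ = 1.928 kg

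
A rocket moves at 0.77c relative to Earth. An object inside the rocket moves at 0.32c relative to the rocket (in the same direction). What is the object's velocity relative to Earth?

u = (u' + v)/(1 + u'v/c²)
Numerator: 0.32 + 0.77 = 1.09
Denominator: 1 + 0.2464 = 1.2464
u = 1.09/1.2464 = 0.8745c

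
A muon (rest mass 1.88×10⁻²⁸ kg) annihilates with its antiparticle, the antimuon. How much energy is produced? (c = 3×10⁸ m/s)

Both particles have the same rest mass, so total mass = 2m
E = 2m·c² = 2 × 1.88×10⁻²⁸ × (3×10⁸)²
= 2 × 1.88×10⁻²⁸ × 9×10¹⁶
= 3.384×10⁻¹¹ J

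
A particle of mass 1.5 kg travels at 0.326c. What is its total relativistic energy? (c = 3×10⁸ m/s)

γ = 1/√(1 - 0.326²) = 1.058
mc² = 1.5 × (3×10⁸)² = 1.350×10¹⁷ J
E = γmc² = 1.058 × 1.350×10¹⁷ = 1.428×10¹⁷ J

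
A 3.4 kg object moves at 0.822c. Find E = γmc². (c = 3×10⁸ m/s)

γ = 1/√(1 - 0.822²) = 1.756
mc² = 3.4 × (3×10⁸)² = 3.060×10¹⁷ J
E = γmc² = 1.756 × 3.060×10¹⁷ = 5.373×10¹⁷ J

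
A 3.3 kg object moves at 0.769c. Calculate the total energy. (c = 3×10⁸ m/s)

γ = 1/√(1 - 0.769²) = 1.5643
mc² = 3.3 × (3×10⁸)² = 2.970×10¹⁷ J
E = γmc² = 1.5643 × 2.970×10¹⁷ = 4.646×10¹⁷ J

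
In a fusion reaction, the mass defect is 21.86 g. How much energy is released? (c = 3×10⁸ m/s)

Convert mass defect: Δm = 21.86 g = 0.02186 kg
E = Δm·c² = 0.02186 × (3×10⁸)²
= 0.02186 × 9×10¹⁶ = 1.967×10¹⁵ J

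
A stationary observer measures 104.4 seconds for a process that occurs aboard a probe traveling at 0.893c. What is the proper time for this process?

Dilated time Δt = 104.4 seconds
γ = 1/√(1 - 0.893²) = 2.2219
Δt₀ = Δt/γ = 104.4/2.2219 = 46.99 seconds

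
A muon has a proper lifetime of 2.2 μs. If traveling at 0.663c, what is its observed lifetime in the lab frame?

Proper lifetime τ₀ = 2.2 μs
γ = 1/√(1 - 0.663²) = 1.336
τ = γτ₀ = 1.336 × 2.2 μs = 2.939 μs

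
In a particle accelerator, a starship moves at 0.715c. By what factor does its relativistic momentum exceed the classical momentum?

p_rel = γmv, p_class = mv
Ratio = γ = 1/√(1 - 0.715²)
= 1/√(0.488775) = 1.430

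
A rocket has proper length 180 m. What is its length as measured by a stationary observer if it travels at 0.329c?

Proper length L₀ = 180 m
γ = 1/√(1 - 0.329²) = 1.059
L = L₀/γ = 180/1.059 = 170.0 m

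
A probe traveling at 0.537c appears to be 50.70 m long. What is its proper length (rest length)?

Contracted length L = 50.70 m
γ = 1/√(1 - 0.537²) = 1.1854
L₀ = γL = 1.1854 × 50.70 = 60.10 m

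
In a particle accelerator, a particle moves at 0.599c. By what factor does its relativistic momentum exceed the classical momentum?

p_rel = γmv, p_class = mv
Ratio = γ = 1/√(1 - 0.599²)
= 1/√(0.641199) = 1.249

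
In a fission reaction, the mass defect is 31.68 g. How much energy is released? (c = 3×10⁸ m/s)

Convert mass defect: Δm = 31.68 g = 0.03168 kg
E = Δm·c² = 0.03168 × (3×10⁸)²
= 0.03168 × 9×10¹⁶ = 2.851×10¹⁵ J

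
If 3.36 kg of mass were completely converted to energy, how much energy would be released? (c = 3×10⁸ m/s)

Using E = mc²:
c² = (3×10⁸)² = 9×10¹⁶ m²/s²
E = 3.36 × 9×10¹⁶ = 3.024×10¹⁷ J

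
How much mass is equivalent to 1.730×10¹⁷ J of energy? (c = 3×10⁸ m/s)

From E = mc², we get m = E/c²
c² = (3×10⁸)² = 9×10¹⁶ m²/s²
m = 1.730×10¹⁷ / 9×10¹⁶ = 1.922 kg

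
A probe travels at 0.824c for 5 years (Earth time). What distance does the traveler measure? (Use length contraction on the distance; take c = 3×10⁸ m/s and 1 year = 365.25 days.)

Earth distance: d = v × t = 0.824c × 5 yr = 3.901×10¹⁶ m
γ = 1.765
d' = d/γ = 3.901×10¹⁶/1.765 = 2.210×10¹⁶ m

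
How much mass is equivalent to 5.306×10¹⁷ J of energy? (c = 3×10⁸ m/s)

From E = mc², we get m = E/c²
c² = (3×10⁸)² = 9×10¹⁶ m²/s²
m = 5.306×10¹⁷ / 9×10¹⁶ = 5.896 kg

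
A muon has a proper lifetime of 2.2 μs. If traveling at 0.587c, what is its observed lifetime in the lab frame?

Proper lifetime τ₀ = 2.2 μs
γ = 1/√(1 - 0.587²) = 1.235
τ = γτ₀ = 1.235 × 2.2 μs = 2.717 μs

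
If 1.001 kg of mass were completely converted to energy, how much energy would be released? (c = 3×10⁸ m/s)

Using E = mc²:
c² = (3×10⁸)² = 9×10¹⁶ m²/s²
E = 1.001 × 9×10¹⁶ = 9.009×10¹⁶ J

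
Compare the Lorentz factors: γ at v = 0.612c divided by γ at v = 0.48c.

γ₁ = 1/√(1 - 0.612²) = 1.264
γ₂ = 1/√(1 - 0.48²) = 1.140
γ₁/γ₂ = 1.264/1.140 = 1.109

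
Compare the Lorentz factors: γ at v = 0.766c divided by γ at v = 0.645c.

γ₁ = 1/√(1 - 0.766²) = 1.556
γ₂ = 1/√(1 - 0.645²) = 1.309
γ₁/γ₂ = 1.556/1.309 = 1.189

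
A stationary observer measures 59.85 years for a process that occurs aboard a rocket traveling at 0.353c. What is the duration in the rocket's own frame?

Dilated time Δt = 59.85 years
γ = 1/√(1 - 0.353²) = 1.0688
Δt₀ = Δt/γ = 59.85/1.0688 = 56.00 years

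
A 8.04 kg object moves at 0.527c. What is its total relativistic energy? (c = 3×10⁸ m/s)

γ = 1/√(1 - 0.527²) = 1.17666
mc² = 8.04 × (3×10⁸)² = 7.236×10¹⁷ J
E = γmc² = 1.17666 × 7.236×10¹⁷ = 8.514×10¹⁷ J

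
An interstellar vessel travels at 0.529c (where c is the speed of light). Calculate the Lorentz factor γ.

v/c = 0.529, so (v/c)² = 0.279841
1 - (v/c)² = 0.720159
γ = 1/√(0.720159) = 1.178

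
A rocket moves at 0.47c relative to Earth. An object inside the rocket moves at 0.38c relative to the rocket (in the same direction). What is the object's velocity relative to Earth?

u = (u' + v)/(1 + u'v/c²)
Numerator: 0.38 + 0.47 = 0.85
Denominator: 1 + 0.1786 = 1.1786
u = 0.85/1.1786 = 0.7212c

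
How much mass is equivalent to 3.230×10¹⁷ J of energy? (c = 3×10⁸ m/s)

From E = mc², we get m = E/c²
c² = (3×10⁸)² = 9×10¹⁶ m²/s²
m = 3.230×10¹⁷ / 9×10¹⁶ = 3.589 kg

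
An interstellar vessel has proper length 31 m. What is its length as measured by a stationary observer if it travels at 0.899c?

Proper length L₀ = 31 m
γ = 1/√(1 - 0.899²) = 2.283
L = L₀/γ = 31/2.283 = 13.58 m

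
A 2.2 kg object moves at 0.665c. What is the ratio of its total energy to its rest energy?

E = γmc², E₀ = mc²
E/E₀ = γ = 1/√(1 - 0.665²) = 1.339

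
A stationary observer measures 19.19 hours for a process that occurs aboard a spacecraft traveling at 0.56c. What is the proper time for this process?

Dilated time Δt = 19.19 hours
γ = 1/√(1 - 0.56²) = 1.207
Δt₀ = Δt/γ = 19.19/1.207 = 15.90 hours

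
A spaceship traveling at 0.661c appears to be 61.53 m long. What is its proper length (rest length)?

Contracted length L = 61.53 m
γ = 1/√(1 - 0.661²) = 1.33265
L₀ = γL = 1.33265 × 61.53 = 82.00 m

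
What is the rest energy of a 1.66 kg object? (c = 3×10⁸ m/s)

c² = (3×10⁸)² = 9.000×10¹⁶ m²/s²
E₀ = mc² = 1.66 × 9.000×10¹⁶ = 1.494×10¹⁷ J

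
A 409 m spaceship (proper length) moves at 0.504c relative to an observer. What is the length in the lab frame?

Proper length L₀ = 409 m
γ = 1/√(1 - 0.504²) = 1.1578
L = L₀/γ = 409/1.1578 = 353.3 m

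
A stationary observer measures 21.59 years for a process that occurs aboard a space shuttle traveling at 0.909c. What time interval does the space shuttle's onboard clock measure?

Dilated time Δt = 21.59 years
γ = 1/√(1 - 0.909²) = 2.39925
Δt₀ = Δt/γ = 21.59/2.39925 = 8.999 years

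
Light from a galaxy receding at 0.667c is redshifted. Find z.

β = 0.667
(1+β)/(1-β) = 1.667/0.333 = 5.006
√(5.006) = 2.237
z = 2.237 - 1 = 1.237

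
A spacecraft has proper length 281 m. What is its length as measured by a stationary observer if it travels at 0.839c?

Proper length L₀ = 281 m
γ = 1/√(1 - 0.839²) = 1.838
L = L₀/γ = 281/1.838 = 152.9 m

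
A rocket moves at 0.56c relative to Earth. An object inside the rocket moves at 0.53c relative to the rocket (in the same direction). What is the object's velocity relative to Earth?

u = (u' + v)/(1 + u'v/c²)
Numerator: 0.53 + 0.56 = 1.09
Denominator: 1 + 0.2968 = 1.2968
u = 1.09/1.2968 = 0.8405c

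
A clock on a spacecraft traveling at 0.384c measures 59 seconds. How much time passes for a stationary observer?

Proper time Δt₀ = 59 seconds
γ = 1/√(1 - 0.384²) = 1.083
Δt = γΔt₀ = 1.083 × 59 = 63.90 seconds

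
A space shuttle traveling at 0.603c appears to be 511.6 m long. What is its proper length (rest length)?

Contracted length L = 511.6 m
γ = 1/√(1 - 0.603²) = 1.2535
L₀ = γL = 1.2535 × 511.6 = 641.3 m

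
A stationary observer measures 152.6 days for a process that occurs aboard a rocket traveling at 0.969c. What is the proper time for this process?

Dilated time Δt = 152.6 days
γ = 1/√(1 - 0.969²) = 4.048
Δt₀ = Δt/γ = 152.6/4.048 = 37.70 days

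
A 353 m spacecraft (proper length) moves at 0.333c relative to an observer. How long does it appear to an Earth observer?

Proper length L₀ = 353 m
γ = 1/√(1 - 0.333²) = 1.0605
L = L₀/γ = 353/1.0605 = 332.9 m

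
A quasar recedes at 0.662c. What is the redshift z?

β = 0.662
(1+β)/(1-β) = 1.662/0.338 = 4.917
√(4.917) = 2.217
z = 2.217 - 1 = 1.217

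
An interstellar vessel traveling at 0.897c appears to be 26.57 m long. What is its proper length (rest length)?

Contracted length L = 26.57 m
γ = 1/√(1 - 0.897²) = 2.2623
L₀ = γL = 2.2623 × 26.57 = 60.11 m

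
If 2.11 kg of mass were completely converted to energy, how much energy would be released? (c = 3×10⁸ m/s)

Using E = mc²:
c² = (3×10⁸)² = 9×10¹⁶ m²/s²
E = 2.11 × 9×10¹⁶ = 1.899×10¹⁷ J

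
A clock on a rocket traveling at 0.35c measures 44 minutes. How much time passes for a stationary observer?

Proper time Δt₀ = 44 minutes
γ = 1/√(1 - 0.35²) = 1.0675
Δt = γΔt₀ = 1.0675 × 44 = 46.97 minutes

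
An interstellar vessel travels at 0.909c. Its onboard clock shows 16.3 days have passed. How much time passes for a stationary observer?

Proper time Δt₀ = 16.3 days
γ = 1/√(1 - 0.909²) = 2.3993
Δt = γΔt₀ = 2.3993 × 16.3 = 39.11 days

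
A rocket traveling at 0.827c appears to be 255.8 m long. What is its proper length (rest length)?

Contracted length L = 255.8 m
γ = 1/√(1 - 0.827²) = 1.7787
L₀ = γL = 1.7787 × 255.8 = 455.0 m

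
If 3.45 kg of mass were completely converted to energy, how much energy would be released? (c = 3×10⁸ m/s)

Using E = mc²:
c² = (3×10⁸)² = 9×10¹⁶ m²/s²
E = 3.45 × 9×10¹⁶ = 3.105×10¹⁷ J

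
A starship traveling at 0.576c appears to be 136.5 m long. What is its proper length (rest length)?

Contracted length L = 136.5 m
γ = 1/√(1 - 0.576²) = 1.2233
L₀ = γL = 1.2233 × 136.5 = 167.0 m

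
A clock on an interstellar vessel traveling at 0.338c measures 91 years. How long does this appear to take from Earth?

Proper time Δt₀ = 91 years
γ = 1/√(1 - 0.338²) = 1.0625
Δt = γΔt₀ = 1.0625 × 91 = 96.69 years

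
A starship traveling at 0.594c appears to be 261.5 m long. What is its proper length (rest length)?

Contracted length L = 261.5 m
γ = 1/√(1 - 0.594²) = 1.2431
L₀ = γL = 1.2431 × 261.5 = 325.1 m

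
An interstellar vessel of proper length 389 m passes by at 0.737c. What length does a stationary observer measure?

Proper length L₀ = 389 m
γ = 1/√(1 - 0.737²) = 1.4795
L = L₀/γ = 389/1.4795 = 262.9 m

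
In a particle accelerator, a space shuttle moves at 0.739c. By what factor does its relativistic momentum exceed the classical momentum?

p_rel = γmv, p_class = mv
Ratio = γ = 1/√(1 - 0.739²)
= 1/√(0.453879) = 1.484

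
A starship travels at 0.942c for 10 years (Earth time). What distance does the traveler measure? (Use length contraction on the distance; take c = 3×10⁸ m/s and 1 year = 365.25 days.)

Earth distance: d = v × t = 0.942c × 10 yr = 8.918×10¹⁶ m
γ = 2.980
d' = d/γ = 8.918×10¹⁶/2.980 = 2.993×10¹⁶ m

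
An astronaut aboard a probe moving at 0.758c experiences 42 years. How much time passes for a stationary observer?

Proper time Δt₀ = 42 years
γ = 1/√(1 - 0.758²) = 1.533
Δt = γΔt₀ = 1.533 × 42 = 64.39 years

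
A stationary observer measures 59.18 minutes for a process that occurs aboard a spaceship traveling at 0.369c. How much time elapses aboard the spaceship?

Dilated time Δt = 59.18 minutes
γ = 1/√(1 - 0.369²) = 1.076
Δt₀ = Δt/γ = 59.18/1.076 = 55.00 minutes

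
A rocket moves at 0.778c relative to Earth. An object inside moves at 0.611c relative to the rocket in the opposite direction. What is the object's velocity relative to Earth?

Object's velocity in rocket frame is u' = -0.611c
u = (u' + v)/(1 + u'v/c²) = (v - 0.611)/(1 - 0.611·v/c²)
Numerator: 0.778 - 0.611 = 0.167
Denominator: 1 - 0.475358 = 0.524642
u = 0.167/0.524642 = 0.3183c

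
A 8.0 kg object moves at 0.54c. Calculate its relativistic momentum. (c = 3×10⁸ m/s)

γ = 1/√(1 - 0.54²) = 1.188
v = 0.54 × 3×10⁸ = 1.620×10⁸ m/s
p = γmv = 1.188 × 8.0 × 1.620×10⁸ = 1.540×10⁹ kg·m/s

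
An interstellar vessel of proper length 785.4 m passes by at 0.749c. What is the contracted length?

Proper length L₀ = 785.4 m
γ = 1/√(1 - 0.749²) = 1.5093
L = L₀/γ = 785.4/1.5093 = 520.4 m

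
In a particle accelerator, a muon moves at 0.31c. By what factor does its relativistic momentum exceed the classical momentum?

p_rel = γmv, p_class = mv
Ratio = γ = 1/√(1 - 0.31²)
= 1/√(0.9039) = 1.052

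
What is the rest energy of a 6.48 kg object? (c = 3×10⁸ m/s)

c² = (3×10⁸)² = 9.000×10¹⁶ m²/s²
E₀ = mc² = 6.48 × 9.000×10¹⁶ = 5.832×10¹⁷ J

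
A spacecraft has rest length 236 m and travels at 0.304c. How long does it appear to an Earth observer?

Proper length L₀ = 236 m
γ = 1/√(1 - 0.304²) = 1.050
L = L₀/γ = 236/1.050 = 224.8 m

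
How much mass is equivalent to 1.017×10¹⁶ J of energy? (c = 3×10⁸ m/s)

From E = mc², we get m = E/c²
c² = (3×10⁸)² = 9×10¹⁶ m²/s²
m = 1.017×10¹⁶ / 9×10¹⁶ = 0.1130 kg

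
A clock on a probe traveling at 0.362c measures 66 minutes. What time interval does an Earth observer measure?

Proper time Δt₀ = 66 minutes
γ = 1/√(1 - 0.362²) = 1.0728
Δt = γΔt₀ = 1.0728 × 66 = 70.80 minutes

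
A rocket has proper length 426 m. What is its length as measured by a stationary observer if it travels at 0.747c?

Proper length L₀ = 426 m
γ = 1/√(1 - 0.747²) = 1.504
L = L₀/γ = 426/1.504 = 283.2 m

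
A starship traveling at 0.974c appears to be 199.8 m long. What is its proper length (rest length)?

Contracted length L = 199.8 m
γ = 1/√(1 - 0.974²) = 4.414
L₀ = γL = 4.414 × 199.8 = 881.9 m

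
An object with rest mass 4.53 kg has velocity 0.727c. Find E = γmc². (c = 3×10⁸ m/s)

γ = 1/√(1 - 0.727²) = 1.4564
mc² = 4.53 × (3×10⁸)² = 4.077×10¹⁷ J
E = γmc² = 1.4564 × 4.077×10¹⁷ = 5.938×10¹⁷ J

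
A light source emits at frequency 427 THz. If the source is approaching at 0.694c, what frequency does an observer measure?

β = v/c = 0.694
(1+β)/(1-β) = 1.694/0.306 = 5.536
Doppler factor = √(5.536) = 2.353
f_obs = 427 × 2.353 = 1005 THz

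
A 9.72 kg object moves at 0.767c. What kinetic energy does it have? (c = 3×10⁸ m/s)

γ = 1/√(1 - 0.767²) = 1.5585
γ - 1 = 0.5585
KE = (γ-1)mc² = 0.5585 × 9.72 × (3×10⁸)² = 4.886×10¹⁷ J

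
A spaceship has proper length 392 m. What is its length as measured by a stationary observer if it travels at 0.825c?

Proper length L₀ = 392 m
γ = 1/√(1 - 0.825²) = 1.7695
L = L₀/γ = 392/1.7695 = 221.5 m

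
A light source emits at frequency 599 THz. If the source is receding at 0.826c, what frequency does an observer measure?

β = v/c = 0.826
(1-β)/(1+β) = 0.174/1.826 = 0.09529
Doppler factor = √(0.09529) = 0.3087
f_obs = 599 × 0.3087 = 184.9 THz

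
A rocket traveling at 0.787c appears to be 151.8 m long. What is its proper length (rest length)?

Contracted length L = 151.8 m
γ = 1/√(1 - 0.787²) = 1.62087
L₀ = γL = 1.62087 × 151.8 = 246.0 m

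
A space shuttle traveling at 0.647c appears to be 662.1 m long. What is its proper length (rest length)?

Contracted length L = 662.1 m
γ = 1/√(1 - 0.647²) = 1.3115
L₀ = γL = 1.3115 × 662.1 = 868.3 m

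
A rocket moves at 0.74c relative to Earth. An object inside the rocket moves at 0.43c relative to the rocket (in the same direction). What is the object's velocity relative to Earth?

u = (u' + v)/(1 + u'v/c²)
Numerator: 0.43 + 0.74 = 1.17
Denominator: 1 + 0.3182 = 1.3182
u = 1.17/1.3182 = 0.8876c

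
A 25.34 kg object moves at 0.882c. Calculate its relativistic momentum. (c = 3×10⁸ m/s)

γ = 1/√(1 - 0.882²) = 2.122
v = 0.882 × 3×10⁸ = 2.646×10⁸ m/s
p = γmv = 2.122 × 25.34 × 2.646×10⁸ = 1.423×10¹⁰ kg·m/s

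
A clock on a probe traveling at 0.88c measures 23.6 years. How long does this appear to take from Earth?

Proper time Δt₀ = 23.6 years
γ = 1/√(1 - 0.88²) = 2.1054
Δt = γΔt₀ = 2.1054 × 23.6 = 49.69 years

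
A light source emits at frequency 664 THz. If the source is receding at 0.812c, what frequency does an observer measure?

β = v/c = 0.812
(1-β)/(1+β) = 0.188/1.812 = 0.10375
Doppler factor = √(0.10375) = 0.3221
f_obs = 664 × 0.3221 = 213.9 THz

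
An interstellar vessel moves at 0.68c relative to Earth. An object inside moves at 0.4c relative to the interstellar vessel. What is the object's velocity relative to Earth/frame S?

u = (u' + v)/(1 + u'v/c²)
Numerator: 0.4 + 0.68 = 1.08
Denominator: 1 + 0.272 = 1.272
u = 1.08/1.272 = 0.8491c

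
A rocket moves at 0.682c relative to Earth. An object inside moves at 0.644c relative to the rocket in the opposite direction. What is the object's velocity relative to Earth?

Object's velocity in rocket frame is u' = -0.644c
u = (u' + v)/(1 + u'v/c²) = (v - 0.644)/(1 - 0.644·v/c²)
Numerator: 0.682 - 0.644 = 0.038
Denominator: 1 - 0.439208 = 0.560792
u = 0.038/0.560792 = 0.06776c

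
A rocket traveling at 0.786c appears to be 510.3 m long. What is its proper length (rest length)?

Contracted length L = 510.3 m
γ = 1/√(1 - 0.786²) = 1.6175
L₀ = γL = 1.6175 × 510.3 = 825.4 m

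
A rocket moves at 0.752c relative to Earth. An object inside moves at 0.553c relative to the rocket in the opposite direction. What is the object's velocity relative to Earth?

Object's velocity in rocket frame is u' = -0.553c
u = (u' + v)/(1 + u'v/c²) = (v - 0.553)/(1 - 0.553·v/c²)
Numerator: 0.752 - 0.553 = 0.199
Denominator: 1 - 0.415856 = 0.584144
u = 0.199/0.584144 = 0.3407c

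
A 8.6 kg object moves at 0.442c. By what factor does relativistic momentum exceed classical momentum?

p_rel = γmv, p_class = mv
Ratio = γ = 1/√(1 - 0.442²) = 1.115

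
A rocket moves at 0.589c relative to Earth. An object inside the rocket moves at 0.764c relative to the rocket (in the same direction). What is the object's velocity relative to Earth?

u = (u' + v)/(1 + u'v/c²)
Numerator: 0.764 + 0.589 = 1.353
Denominator: 1 + 0.449996 = 1.449996
u = 1.353/1.449996 = 0.9331c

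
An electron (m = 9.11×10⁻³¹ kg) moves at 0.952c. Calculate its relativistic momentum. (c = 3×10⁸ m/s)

γ = 1/√(1 - 0.952²) = 3.267
v = 0.952 × 3×10⁸ = 2.856×10⁸ m/s
p = γmv = 3.267 × 9.11×10⁻³¹ × 2.856×10⁸ = 8.500×10⁻²² kg·m/s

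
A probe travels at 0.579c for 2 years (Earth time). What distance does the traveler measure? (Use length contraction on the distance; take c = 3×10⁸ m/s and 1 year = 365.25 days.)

Earth distance: d = v × t = 0.579c × 2 yr = 1.09631×10¹⁶ m
γ = 1.22650
d' = d/γ = 1.09631×10¹⁶/1.22650 = 8.939×10¹⁵ m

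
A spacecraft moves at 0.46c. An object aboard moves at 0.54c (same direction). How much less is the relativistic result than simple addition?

Classical: u' + v = 0.54 + 0.46 = 1c
Relativistic: u = (0.54 + 0.46)/(1 + 0.2484) = 1/1.2484 = 0.8010c
Difference: 1 - 0.8010 = 0.1990c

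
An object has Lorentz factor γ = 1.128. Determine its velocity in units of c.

From γ = 1/√(1 - v²/c²):
1/γ² = 1/1.128² = 0.7859
v²/c² = 1 - 0.7859 = 0.2141
v/c = √(0.2141) = 0.4627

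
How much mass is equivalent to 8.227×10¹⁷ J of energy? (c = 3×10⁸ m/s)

From E = mc², we get m = E/c²
c² = (3×10⁸)² = 9×10¹⁶ m²/s²
m = 8.227×10¹⁷ / 9×10¹⁶ = 9.141 kg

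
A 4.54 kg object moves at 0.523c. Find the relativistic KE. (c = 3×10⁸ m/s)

γ = 1/√(1 - 0.523²) = 1.17325
γ - 1 = 0.17325
KE = (γ-1)mc² = 0.17325 × 4.54 × (3×10⁸)² = 7.079×10¹⁶ J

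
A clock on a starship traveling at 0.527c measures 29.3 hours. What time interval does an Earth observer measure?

Proper time Δt₀ = 29.3 hours
γ = 1/√(1 - 0.527²) = 1.1767
Δt = γΔt₀ = 1.1767 × 29.3 = 34.48 hours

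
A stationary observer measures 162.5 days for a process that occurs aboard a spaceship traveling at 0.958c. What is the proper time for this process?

Dilated time Δt = 162.5 days
γ = 1/√(1 - 0.958²) = 3.487
Δt₀ = Δt/γ = 162.5/3.487 = 46.60 days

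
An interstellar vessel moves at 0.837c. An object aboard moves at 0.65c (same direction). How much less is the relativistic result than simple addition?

Classical: u' + v = 0.65 + 0.837 = 1.487c
Relativistic: u = (0.65 + 0.837)/(1 + 0.54405) = 1.487/1.54405 = 0.9631c
Difference: 1.487 - 0.9631 = 0.5239c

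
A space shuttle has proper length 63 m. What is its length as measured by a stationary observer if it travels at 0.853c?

Proper length L₀ = 63 m
γ = 1/√(1 - 0.853²) = 1.916
L = L₀/γ = 63/1.916 = 32.88 m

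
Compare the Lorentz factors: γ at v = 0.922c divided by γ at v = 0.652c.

γ₁ = 1/√(1 - 0.922²) = 2.583
γ₂ = 1/√(1 - 0.652²) = 1.319
γ₁/γ₂ = 2.583/1.319 = 1.958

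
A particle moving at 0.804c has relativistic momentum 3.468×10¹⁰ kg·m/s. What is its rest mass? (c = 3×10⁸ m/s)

γ = 1/√(1 - 0.804²) = 1.6817
v = 0.804 × 3×10⁸ = 2.412×10⁸ m/s
m = p/(γv) = 3.468×10¹⁰/(1.6817 × 2.412×10⁸) = 85.50 kg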